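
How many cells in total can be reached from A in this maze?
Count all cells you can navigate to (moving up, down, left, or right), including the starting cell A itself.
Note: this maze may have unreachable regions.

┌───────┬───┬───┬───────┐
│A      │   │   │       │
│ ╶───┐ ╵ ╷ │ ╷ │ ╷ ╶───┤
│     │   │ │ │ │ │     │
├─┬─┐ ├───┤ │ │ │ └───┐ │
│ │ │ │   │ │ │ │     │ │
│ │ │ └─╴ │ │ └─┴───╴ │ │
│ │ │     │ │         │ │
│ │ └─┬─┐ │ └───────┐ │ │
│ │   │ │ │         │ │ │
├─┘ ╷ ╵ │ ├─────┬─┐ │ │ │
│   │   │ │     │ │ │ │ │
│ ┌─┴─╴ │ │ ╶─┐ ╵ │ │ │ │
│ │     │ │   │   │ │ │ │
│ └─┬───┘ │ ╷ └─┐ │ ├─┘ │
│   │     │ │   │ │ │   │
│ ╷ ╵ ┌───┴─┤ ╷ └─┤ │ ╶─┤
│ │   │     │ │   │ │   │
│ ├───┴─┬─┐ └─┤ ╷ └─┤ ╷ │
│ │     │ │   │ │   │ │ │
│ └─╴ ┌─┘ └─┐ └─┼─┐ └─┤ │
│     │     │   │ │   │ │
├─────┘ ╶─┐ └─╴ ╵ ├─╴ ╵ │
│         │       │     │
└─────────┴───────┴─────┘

Using BFS/flood-fill to find all reachable cells from A:
Maze size: 12 × 12 = 144 total cells
84 cell(s) are walled off and cannot be reached from A.
Reachable cells: 60

Reachable region (· marks reachable cells):

┌───────┬───┬───┬───────┐
│A · · ·│· ·│   │       │
│ ╶───┐ ╵ ╷ │ ╷ │ ╷ ╶───┤
│· · ·│· ·│·│ │ │ │     │
├─┬─┐ ├───┤ │ │ │ └───┐ │
│ │·│·│· ·│·│ │ │     │ │
│ │ │ └─╴ │ │ └─┴───╴ │ │
│ │·│· · ·│·│         │ │
│ │ └─┬─┐ │ └───────┐ │ │
│ │· ·│·│·│· · · · ·│ │ │
├─┘ ╷ ╵ │ ├─────┬─┐ │ │ │
│· ·│· ·│·│     │ │·│ │ │
│ ┌─┴─╴ │ │ ╶─┐ ╵ │ │ │ │
│·│· · ·│·│   │   │·│ │ │
│ └─┬───┘ │ ╷ └─┐ │ ├─┘ │
│· ·│· · ·│ │   │ │·│   │
│ ╷ ╵ ┌───┴─┤ ╷ └─┤ │ ╶─┤
│·│· ·│     │ │   │·│   │
│ ├───┴─┬─┐ └─┤ ╷ └─┤ ╷ │
│·│· · ·│ │   │ │   │ │ │
│ └─╴ ┌─┘ └─┐ └─┼─┐ └─┤ │
│· · ·│     │   │ │   │ │
├─────┘ ╶─┐ └─╴ ╵ ├─╴ ╵ │
│         │       │     │
└─────────┴───────┴─────┘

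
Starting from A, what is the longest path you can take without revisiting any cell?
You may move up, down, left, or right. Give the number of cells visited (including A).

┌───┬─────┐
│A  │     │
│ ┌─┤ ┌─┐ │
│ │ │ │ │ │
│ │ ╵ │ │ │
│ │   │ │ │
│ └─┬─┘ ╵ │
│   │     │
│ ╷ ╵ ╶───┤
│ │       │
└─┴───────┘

Finding longest simple path using DFS:
Start: (0, 0)
Longest path visits 19 cells
Path: A → down → down → down → right → down → right → up → right → right → up → up → up → left → left → down → down → left → up

Solution:

┌───┬─────┐
│A  │↓ ← ↰│
│ ┌─┤ ┌─┐ │
│↓│B│↓│ │↑│
│ │ ╵ │ │ │
│↓│↑ ↲│ │↑│
│ └─┬─┘ ╵ │
│↳ ↓│↱ → ↑│
│ ╷ ╵ ╶───┤
│ │↳ ↑    │
└─┴───────┘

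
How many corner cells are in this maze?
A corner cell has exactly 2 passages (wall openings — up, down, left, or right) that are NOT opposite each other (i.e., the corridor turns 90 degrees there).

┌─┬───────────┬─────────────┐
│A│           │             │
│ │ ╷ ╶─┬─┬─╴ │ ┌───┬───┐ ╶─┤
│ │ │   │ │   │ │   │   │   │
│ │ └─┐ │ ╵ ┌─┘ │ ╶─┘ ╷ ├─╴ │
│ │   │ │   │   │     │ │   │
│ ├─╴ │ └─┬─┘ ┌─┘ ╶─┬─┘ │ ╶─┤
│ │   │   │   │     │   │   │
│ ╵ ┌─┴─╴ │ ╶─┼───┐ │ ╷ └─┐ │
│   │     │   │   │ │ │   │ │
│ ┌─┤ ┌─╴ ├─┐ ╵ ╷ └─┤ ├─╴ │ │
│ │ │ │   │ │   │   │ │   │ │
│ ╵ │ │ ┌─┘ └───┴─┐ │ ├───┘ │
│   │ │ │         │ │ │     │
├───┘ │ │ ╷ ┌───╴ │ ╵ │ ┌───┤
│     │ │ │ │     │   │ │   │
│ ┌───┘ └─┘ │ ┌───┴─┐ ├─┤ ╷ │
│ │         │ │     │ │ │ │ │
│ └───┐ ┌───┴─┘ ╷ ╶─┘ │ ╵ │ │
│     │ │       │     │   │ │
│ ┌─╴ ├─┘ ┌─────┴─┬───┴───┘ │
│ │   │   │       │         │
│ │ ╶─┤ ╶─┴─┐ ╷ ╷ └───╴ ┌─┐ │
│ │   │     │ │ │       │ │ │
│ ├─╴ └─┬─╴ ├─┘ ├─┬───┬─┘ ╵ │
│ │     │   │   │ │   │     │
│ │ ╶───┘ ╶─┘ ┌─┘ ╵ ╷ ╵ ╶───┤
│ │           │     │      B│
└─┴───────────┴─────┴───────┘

Counting corner cells (2 non-opposite passages):
Total corners: 92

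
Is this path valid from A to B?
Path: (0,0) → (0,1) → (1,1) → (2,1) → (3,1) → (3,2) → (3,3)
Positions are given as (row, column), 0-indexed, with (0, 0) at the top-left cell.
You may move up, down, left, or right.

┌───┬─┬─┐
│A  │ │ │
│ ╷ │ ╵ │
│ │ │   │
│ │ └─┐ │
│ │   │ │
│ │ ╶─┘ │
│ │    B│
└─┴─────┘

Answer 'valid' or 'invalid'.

Checking path validity:
Result: All consecutive moves are passable.

valid

Correct solution:

┌───┬─┬─┐
│A ↓│ │ │
│ ╷ │ ╵ │
│ │↓│   │
│ │ └─┐ │
│ │↓  │ │
│ │ ╶─┘ │
│ │↳ → B│
└─┴─────┘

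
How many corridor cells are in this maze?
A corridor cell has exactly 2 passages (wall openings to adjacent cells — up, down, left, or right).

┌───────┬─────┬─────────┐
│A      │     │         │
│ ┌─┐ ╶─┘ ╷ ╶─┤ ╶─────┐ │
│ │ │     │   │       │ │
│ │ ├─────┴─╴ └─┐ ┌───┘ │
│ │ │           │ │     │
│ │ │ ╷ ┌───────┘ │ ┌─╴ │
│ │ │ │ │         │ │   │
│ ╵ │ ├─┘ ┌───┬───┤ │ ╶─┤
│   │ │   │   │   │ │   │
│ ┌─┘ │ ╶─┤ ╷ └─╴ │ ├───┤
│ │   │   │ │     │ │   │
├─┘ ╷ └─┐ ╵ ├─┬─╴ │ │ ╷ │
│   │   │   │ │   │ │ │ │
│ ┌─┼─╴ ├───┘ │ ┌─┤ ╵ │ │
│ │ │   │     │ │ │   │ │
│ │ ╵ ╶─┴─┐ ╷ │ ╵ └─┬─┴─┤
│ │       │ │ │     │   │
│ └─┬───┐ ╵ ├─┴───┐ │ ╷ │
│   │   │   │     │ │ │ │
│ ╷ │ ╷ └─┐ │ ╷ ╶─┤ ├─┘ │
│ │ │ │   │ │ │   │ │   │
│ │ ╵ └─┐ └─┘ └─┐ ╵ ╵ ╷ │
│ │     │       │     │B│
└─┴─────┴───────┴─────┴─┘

Counting cells with exactly 2 passages:
Total corridor cells: 102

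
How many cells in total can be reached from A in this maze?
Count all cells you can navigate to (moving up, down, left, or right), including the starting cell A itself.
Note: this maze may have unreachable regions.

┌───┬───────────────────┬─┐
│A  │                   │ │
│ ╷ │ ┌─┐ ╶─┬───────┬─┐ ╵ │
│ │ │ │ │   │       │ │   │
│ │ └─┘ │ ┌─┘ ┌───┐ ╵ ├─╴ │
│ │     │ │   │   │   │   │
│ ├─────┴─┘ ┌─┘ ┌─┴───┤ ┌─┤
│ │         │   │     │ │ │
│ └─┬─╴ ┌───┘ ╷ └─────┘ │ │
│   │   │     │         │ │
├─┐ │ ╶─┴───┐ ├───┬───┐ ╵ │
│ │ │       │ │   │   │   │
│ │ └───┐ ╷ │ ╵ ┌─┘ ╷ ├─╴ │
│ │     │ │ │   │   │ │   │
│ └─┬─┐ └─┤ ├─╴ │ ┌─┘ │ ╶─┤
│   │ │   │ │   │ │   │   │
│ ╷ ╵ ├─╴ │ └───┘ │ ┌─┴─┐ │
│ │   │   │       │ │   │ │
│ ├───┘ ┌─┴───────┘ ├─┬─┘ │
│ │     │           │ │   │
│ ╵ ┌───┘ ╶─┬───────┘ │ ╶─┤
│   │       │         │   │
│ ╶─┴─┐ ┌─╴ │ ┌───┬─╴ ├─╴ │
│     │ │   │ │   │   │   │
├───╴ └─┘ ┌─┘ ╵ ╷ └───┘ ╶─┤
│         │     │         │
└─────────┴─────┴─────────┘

Using BFS/flood-fill to find all reachable cells from A:
Maze size: 13 × 13 = 169 total cells
78 cell(s) are walled off and cannot be reached from A.
Reachable cells: 91

Reachable region (· marks reachable cells):

┌───┬───────────────────┬─┐
│A ·│                   │ │
│ ╷ │ ┌─┐ ╶─┬───────┬─┐ ╵ │
│·│·│ │·│   │· · · ·│·│   │
│ │ └─┘ │ ┌─┘ ┌───┐ ╵ ├─╴ │
│·│· · ·│ │· ·│   │· ·│   │
│ ├─────┴─┘ ┌─┘ ┌─┴───┤ ┌─┤
│·│· · · · ·│   │     │ │ │
│ └─┬─╴ ┌───┘ ╷ └─────┘ │ │
│· ·│· ·│     │         │ │
├─┐ │ ╶─┴───┐ ├───┬───┐ ╵ │
│·│·│· · · ·│ │   │· ·│   │
│ │ └───┐ ╷ │ ╵ ┌─┘ ╷ ├─╴ │
│·│· · ·│·│·│   │· ·│·│   │
│ └─┬─┐ └─┤ ├─╴ │ ┌─┘ │ ╶─┤
│· ·│·│· ·│·│   │·│· ·│   │
│ ╷ ╵ ├─╴ │ └───┘ │ ┌─┴─┐ │
│·│· ·│· ·│· · · ·│·│   │ │
│ ├───┘ ┌─┴───────┘ ├─┬─┘ │
│·│· · ·│· · · · · ·│ │   │
│ ╵ ┌───┘ ╶─┬───────┘ │ ╶─┤
│· ·│· · · ·│         │   │
│ ╶─┴─┐ ┌─╴ │ ┌───┬─╴ ├─╴ │
│· · ·│·│· ·│ │   │   │   │
├───╴ └─┘ ┌─┘ ╵ ╷ └───┘ ╶─┤
│· · · · ·│     │         │
└─────────┴─────┴─────────┘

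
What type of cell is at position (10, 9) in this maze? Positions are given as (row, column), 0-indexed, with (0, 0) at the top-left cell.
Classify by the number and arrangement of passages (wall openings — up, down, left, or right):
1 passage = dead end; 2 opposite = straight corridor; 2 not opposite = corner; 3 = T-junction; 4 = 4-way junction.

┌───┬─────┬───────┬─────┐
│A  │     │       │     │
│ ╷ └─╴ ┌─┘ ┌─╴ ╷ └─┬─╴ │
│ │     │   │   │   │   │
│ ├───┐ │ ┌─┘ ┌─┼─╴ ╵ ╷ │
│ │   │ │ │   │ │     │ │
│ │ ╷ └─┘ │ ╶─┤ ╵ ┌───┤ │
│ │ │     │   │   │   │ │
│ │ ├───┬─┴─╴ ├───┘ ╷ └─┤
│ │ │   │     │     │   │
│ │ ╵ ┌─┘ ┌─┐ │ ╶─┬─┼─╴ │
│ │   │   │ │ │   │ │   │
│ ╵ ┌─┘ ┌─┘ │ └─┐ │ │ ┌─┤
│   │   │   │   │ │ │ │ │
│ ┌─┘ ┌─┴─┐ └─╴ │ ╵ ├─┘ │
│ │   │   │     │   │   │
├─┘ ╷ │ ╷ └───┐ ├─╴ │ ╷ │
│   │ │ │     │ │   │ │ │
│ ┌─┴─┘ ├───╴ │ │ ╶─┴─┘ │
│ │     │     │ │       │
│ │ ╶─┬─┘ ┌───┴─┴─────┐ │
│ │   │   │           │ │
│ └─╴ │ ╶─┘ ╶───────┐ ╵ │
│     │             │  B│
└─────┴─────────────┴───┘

Checking cell at (10, 9):
Number of passages: 2
Cell type: straight corridor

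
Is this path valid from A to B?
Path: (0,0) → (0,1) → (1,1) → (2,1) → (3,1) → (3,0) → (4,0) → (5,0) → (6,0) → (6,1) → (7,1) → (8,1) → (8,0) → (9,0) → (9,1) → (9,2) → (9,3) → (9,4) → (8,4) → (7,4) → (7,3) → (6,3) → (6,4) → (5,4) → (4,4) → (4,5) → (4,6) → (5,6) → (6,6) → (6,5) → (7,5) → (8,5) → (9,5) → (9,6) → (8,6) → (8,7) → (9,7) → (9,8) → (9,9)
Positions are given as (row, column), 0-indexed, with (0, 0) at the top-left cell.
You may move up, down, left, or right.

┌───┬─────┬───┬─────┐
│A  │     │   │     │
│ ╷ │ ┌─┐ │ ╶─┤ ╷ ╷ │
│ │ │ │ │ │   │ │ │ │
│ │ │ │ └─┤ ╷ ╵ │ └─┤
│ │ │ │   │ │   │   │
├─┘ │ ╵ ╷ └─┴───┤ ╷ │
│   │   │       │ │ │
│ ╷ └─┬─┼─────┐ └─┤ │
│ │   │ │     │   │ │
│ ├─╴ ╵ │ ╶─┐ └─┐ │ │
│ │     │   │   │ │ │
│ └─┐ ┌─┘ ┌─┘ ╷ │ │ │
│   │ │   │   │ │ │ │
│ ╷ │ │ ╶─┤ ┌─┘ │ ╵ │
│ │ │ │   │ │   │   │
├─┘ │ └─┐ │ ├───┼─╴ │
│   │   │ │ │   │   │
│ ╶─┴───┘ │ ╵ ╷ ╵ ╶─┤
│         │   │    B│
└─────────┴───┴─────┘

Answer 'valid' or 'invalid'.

Checking path validity:
Result: All consecutive moves are passable.

valid

Correct solution:

┌───┬─────┬───┬─────┐
│A ↓│     │   │     │
│ ╷ │ ┌─┐ │ ╶─┤ ╷ ╷ │
│ │↓│ │ │ │   │ │ │ │
│ │ │ │ └─┤ ╷ ╵ │ └─┤
│ │↓│ │   │ │   │   │
├─┘ │ ╵ ╷ └─┴───┤ ╷ │
│↓ ↲│   │       │ │ │
│ ╷ └─┬─┼─────┐ └─┤ │
│↓│   │ │↱ → ↓│   │ │
│ ├─╴ ╵ │ ╶─┐ └─┐ │ │
│↓│     │↑  │↓  │ │ │
│ └─┐ ┌─┘ ┌─┘ ╷ │ │ │
│↳ ↓│ │↱ ↑│↓ ↲│ │ │ │
│ ╷ │ │ ╶─┤ ┌─┘ │ ╵ │
│ │↓│ │↑ ↰│↓│   │   │
├─┘ │ └─┐ │ ├───┼─╴ │
│↓ ↲│   │↑│↓│↱ ↓│   │
│ ╶─┴───┘ │ ╵ ╷ ╵ ╶─┤
│↳ → → → ↑│↳ ↑│↳ → B│
└─────────┴───┴─────┘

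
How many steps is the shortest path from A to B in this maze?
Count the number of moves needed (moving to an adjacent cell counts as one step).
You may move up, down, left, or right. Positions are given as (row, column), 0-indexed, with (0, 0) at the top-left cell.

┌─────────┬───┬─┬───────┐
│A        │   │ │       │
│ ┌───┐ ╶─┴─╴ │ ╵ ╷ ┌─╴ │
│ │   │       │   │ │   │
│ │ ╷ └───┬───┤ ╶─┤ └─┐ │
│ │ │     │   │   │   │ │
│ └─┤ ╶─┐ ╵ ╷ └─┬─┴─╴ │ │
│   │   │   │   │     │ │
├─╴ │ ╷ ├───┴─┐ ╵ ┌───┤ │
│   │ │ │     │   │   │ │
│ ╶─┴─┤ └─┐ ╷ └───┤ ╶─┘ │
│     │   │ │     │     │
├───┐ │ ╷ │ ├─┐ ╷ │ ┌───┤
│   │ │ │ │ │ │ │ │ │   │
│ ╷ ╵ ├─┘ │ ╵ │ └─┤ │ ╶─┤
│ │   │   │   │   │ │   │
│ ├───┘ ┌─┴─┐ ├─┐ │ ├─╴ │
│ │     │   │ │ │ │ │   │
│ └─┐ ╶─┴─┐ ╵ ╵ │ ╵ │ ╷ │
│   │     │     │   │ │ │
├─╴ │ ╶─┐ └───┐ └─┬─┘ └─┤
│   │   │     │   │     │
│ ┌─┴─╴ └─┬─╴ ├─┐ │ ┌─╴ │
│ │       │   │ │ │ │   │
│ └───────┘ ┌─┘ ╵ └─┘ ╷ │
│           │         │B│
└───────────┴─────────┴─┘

Using BFS to find shortest path:
Start: (0, 0), End: (12, 11)
Path found:
(0,0) → (1,0) → (2,0) → (3,0) → (3,1) → (4,1) → (4,0) → (5,0) → (5,1) → (5,2) → (6,2) → (7,2) → (7,1) → (6,1) → (6,0) → (7,0) → (8,0) → (9,0) → (9,1) → (10,1) → (10,0) → (11,0) → (12,0) → (12,1) → (12,2) → (12,3) → (12,4) → (12,5) → (11,5) → (11,6) → (10,6) → (10,5) → (10,4) → (9,4) → (9,3) → (9,2) → (8,2) → (8,3) → (7,3) → (7,4) → (6,4) → (5,4) → (5,3) → (4,3) → (3,3) → (3,2) → (2,2) → (2,3) → (2,4) → (3,4) → (3,5) → (2,5) → (2,6) → (3,6) → (3,7) → (4,7) → (4,8) → (3,8) → (3,9) → (3,10) → (2,10) → (2,9) → (1,9) → (0,9) → (0,10) → (0,11) → (1,11) → (2,11) → (3,11) → (4,11) → (5,11) → (5,10) → (5,9) → (6,9) → (7,9) → (8,9) → (9,9) → (9,8) → (8,8) → (7,8) → (7,7) → (6,7) → (5,7) → (5,6) → (4,6) → (4,5) → (5,5) → (6,5) → (7,5) → (7,6) → (8,6) → (9,6) → (9,7) → (10,7) → (10,8) → (11,8) → (12,8) → (12,9) → (12,10) → (11,10) → (11,11) → (12,11)
Number of steps: 101

Solution:

┌─────────┬───┬─┬───────┐
│A        │   │ │  ↱ → ↓│
│ ┌───┐ ╶─┴─╴ │ ╵ ╷ ┌─╴ │
│↓│   │       │   │↑│  ↓│
│ │ ╷ └───┬───┤ ╶─┤ └─┐ │
│↓│ │↱ → ↓│↱ ↓│   │↑ ↰│↓│
│ └─┤ ╶─┐ ╵ ╷ └─┬─┴─╴ │ │
│↳ ↓│↑ ↰│↳ ↑│↳ ↓│↱ → ↑│↓│
├─╴ │ ╷ ├───┴─┐ ╵ ┌───┤ │
│↓ ↲│ │↑│  ↓ ↰│↳ ↑│   │↓│
│ ╶─┴─┤ └─┐ ╷ └───┤ ╶─┘ │
│↳ → ↓│↑ ↰│↓│↑ ↰  │↓ ← ↲│
├───┐ │ ╷ │ ├─┐ ╷ │ ┌───┤
│↓ ↰│↓│ │↑│↓│ │↑│ │↓│   │
│ ╷ ╵ ├─┘ │ ╵ │ └─┤ │ ╶─┤
│↓│↑ ↲│↱ ↑│↳ ↓│↑ ↰│↓│   │
│ ├───┘ ┌─┴─┐ ├─┐ │ ├─╴ │
│↓│  ↱ ↑│   │↓│ │↑│↓│   │
│ └─┐ ╶─┴─┐ ╵ ╵ │ ╵ │ ╷ │
│↳ ↓│↑ ← ↰│  ↳ ↓│↑ ↲│ │ │
├─╴ │ ╶─┐ └───┐ └─┬─┘ └─┤
│↓ ↲│   │↑ ← ↰│↳ ↓│     │
│ ┌─┴─╴ └─┬─╴ ├─┐ │ ┌─╴ │
│↓│       │↱ ↑│ │↓│ │↱ ↓│
│ └───────┘ ┌─┘ ╵ └─┘ ╷ │
│↳ → → → → ↑│    ↳ → ↑│B│
└───────────┴─────────┴─┘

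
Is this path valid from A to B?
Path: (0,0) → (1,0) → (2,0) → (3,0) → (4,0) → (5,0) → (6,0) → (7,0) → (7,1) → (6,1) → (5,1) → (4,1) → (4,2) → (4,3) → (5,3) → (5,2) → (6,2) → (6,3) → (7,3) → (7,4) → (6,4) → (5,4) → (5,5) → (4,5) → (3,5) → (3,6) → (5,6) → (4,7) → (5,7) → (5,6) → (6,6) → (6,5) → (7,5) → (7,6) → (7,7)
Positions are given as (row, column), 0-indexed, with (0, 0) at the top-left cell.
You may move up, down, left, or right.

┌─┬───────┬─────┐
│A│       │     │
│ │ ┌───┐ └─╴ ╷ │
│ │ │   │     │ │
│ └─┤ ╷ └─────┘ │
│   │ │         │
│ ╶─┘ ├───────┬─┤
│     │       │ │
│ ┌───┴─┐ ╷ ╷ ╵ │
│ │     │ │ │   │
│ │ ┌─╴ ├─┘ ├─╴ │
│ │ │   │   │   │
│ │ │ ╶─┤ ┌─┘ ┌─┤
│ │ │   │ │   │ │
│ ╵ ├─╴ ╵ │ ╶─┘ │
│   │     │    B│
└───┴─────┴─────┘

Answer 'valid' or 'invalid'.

Checking path validity:
Result: Invalid move at step 26: cannot move from (3, 6) to (5, 6).

invalid

Correct solution:

┌─┬───────┬─────┐
│A│       │     │
│ │ ┌───┐ └─╴ ╷ │
│↓│ │   │     │ │
│ └─┤ ╷ └─────┘ │
│↓  │ │         │
│ ╶─┘ ├───────┬─┤
│↓    │    ↱ ↓│ │
│ ┌───┴─┐ ╷ ╷ ╵ │
│↓│↱ → ↓│ │↑│↳ ↓│
│ │ ┌─╴ ├─┘ ├─╴ │
│↓│↑│↓ ↲│↱ ↑│↓ ↲│
│ │ │ ╶─┤ ┌─┘ ┌─┤
│↓│↑│↳ ↓│↑│↓ ↲│ │
│ ╵ ├─╴ ╵ │ ╶─┘ │
│↳ ↑│  ↳ ↑│↳ → B│
└───┴─────┴─────┘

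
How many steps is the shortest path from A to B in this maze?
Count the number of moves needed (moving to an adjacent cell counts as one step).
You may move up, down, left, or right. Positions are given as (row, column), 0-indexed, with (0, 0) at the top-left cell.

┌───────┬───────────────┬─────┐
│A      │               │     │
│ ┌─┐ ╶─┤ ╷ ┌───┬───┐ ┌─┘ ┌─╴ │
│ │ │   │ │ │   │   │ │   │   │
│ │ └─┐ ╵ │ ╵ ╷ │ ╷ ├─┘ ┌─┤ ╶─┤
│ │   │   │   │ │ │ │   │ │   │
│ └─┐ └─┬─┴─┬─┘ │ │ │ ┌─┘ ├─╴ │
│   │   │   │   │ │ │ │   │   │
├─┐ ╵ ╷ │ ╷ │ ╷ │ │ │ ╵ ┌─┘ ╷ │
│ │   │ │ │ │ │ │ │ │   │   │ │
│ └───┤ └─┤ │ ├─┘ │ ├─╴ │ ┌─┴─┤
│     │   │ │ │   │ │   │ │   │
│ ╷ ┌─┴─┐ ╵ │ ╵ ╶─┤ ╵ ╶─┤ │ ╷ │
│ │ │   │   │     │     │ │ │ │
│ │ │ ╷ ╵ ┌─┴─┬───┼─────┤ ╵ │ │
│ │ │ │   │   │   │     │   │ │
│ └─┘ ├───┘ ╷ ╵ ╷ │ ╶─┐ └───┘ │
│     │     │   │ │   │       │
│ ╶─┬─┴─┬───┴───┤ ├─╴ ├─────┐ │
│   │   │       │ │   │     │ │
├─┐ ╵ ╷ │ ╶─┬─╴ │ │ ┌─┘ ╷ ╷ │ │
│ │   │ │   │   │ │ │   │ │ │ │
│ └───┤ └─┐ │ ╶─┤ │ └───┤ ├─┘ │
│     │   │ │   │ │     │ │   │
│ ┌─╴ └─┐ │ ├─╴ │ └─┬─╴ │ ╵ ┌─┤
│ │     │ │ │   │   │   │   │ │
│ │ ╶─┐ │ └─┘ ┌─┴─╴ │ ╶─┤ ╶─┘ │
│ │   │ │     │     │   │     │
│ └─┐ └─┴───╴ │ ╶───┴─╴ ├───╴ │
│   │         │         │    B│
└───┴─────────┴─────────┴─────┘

Using BFS to find shortest path:
Start: (0, 0), End: (14, 14)
Path found:
(0,0) → (0,1) → (0,2) → (1,2) → (1,3) → (2,3) → (2,4) → (1,4) → (0,4) → (0,5) → (1,5) → (2,5) → (2,6) → (1,6) → (1,7) → (2,7) → (3,7) → (3,6) → (4,6) → (5,6) → (6,6) → (6,7) → (5,7) → (5,8) → (4,8) → (3,8) → (2,8) → (1,8) → (1,9) → (2,9) → (3,9) → (4,9) → (5,9) → (6,9) → (6,10) → (5,10) → (5,11) → (4,11) → (4,10) → (3,10) → (2,10) → (2,11) → (1,11) → (1,12) → (0,12) → (0,13) → (0,14) → (1,14) → (1,13) → (2,13) → (2,14) → (3,14) → (3,13) → (4,13) → (4,12) → (5,12) → (6,12) → (7,12) → (7,13) → (6,13) → (5,13) → (5,14) → (6,14) → (7,14) → (8,14) → (9,14) → (10,14) → (11,14) → (11,13) → (12,13) → (12,12) → (13,12) → (13,13) → (13,14) → (14,14)
Number of steps: 74

Solution:

┌───────┬───────────────┬─────┐
│A → ↓  │↱ ↓            │↱ → ↓│
│ ┌─┐ ╶─┤ ╷ ┌───┬───┐ ┌─┘ ┌─╴ │
│ │ │↳ ↓│↑│↓│↱ ↓│↱ ↓│ │↱ ↑│↓ ↲│
│ │ └─┐ ╵ │ ╵ ╷ │ ╷ ├─┘ ┌─┤ ╶─┤
│ │   │↳ ↑│↳ ↑│↓│↑│↓│↱ ↑│ │↳ ↓│
│ └─┐ └─┬─┴─┬─┘ │ │ │ ┌─┘ ├─╴ │
│   │   │   │↓ ↲│↑│↓│↑│   │↓ ↲│
├─┐ ╵ ╷ │ ╷ │ ╷ │ │ │ ╵ ┌─┘ ╷ │
│ │   │ │ │ │↓│ │↑│↓│↑ ↰│↓ ↲│ │
│ └───┤ └─┤ │ ├─┘ │ ├─╴ │ ┌─┴─┤
│     │   │ │↓│↱ ↑│↓│↱ ↑│↓│↱ ↓│
│ ╷ ┌─┴─┐ ╵ │ ╵ ╶─┤ ╵ ╶─┤ │ ╷ │
│ │ │   │   │↳ ↑  │↳ ↑  │↓│↑│↓│
│ │ │ ╷ ╵ ┌─┴─┬───┼─────┤ ╵ │ │
│ │ │ │   │   │   │     │↳ ↑│↓│
│ └─┘ ├───┘ ╷ ╵ ╷ │ ╶─┐ └───┘ │
│     │     │   │ │   │      ↓│
│ ╶─┬─┴─┬───┴───┤ ├─╴ ├─────┐ │
│   │   │       │ │   │     │↓│
├─┐ ╵ ╷ │ ╶─┬─╴ │ │ ┌─┘ ╷ ╷ │ │
│ │   │ │   │   │ │ │   │ │ │↓│
│ └───┤ └─┐ │ ╶─┤ │ └───┤ ├─┘ │
│     │   │ │   │ │     │ │↓ ↲│
│ ┌─╴ └─┐ │ ├─╴ │ └─┬─╴ │ ╵ ┌─┤
│ │     │ │ │   │   │   │↓ ↲│ │
│ │ ╶─┐ │ └─┘ ┌─┴─╴ │ ╶─┤ ╶─┘ │
│ │   │ │     │     │   │↳ → ↓│
│ └─┐ └─┴───╴ │ ╶───┴─╴ ├───╴ │
│   │         │         │    B│
└───┴─────────┴─────────┴─────┘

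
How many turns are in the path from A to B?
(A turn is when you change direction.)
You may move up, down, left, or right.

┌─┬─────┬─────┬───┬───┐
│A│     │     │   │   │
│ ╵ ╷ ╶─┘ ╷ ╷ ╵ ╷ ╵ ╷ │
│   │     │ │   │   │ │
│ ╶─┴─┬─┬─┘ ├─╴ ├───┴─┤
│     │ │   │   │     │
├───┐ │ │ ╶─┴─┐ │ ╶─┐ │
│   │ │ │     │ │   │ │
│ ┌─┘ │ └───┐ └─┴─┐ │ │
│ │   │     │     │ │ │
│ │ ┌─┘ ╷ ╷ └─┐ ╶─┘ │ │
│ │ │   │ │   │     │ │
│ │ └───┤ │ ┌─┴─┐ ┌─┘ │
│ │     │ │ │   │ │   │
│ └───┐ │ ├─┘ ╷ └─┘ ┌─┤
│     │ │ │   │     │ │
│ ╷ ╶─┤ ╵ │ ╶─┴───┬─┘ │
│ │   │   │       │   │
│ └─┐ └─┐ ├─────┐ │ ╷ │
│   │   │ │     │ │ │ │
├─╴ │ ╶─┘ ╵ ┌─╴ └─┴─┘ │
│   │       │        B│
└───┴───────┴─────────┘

Directions: down, down, right, right, down, down, left, down, down, right, right, down, down, right, down, down, right, up, right, right, down, right, right, right
Number of turns: 13

Solution:

┌─┬─────┬─────┬───┬───┐
│A│     │     │   │   │
│ ╵ ╷ ╶─┘ ╷ ╷ ╵ ╷ ╵ ╷ │
│↓  │     │ │   │   │ │
│ ╶─┴─┬─┬─┘ ├─╴ ├───┴─┤
│↳ → ↓│ │   │   │     │
├───┐ │ │ ╶─┴─┐ │ ╶─┐ │
│   │↓│ │     │ │   │ │
│ ┌─┘ │ └───┐ └─┴─┐ │ │
│ │↓ ↲│     │     │ │ │
│ │ ┌─┘ ╷ ╷ └─┐ ╶─┘ │ │
│ │↓│   │ │   │     │ │
│ │ └───┤ │ ┌─┴─┐ ┌─┘ │
│ │↳ → ↓│ │ │   │ │   │
│ └───┐ │ ├─┘ ╷ └─┘ ┌─┤
│     │↓│ │   │     │ │
│ ╷ ╶─┤ ╵ │ ╶─┴───┬─┘ │
│ │   │↳ ↓│       │   │
│ └─┐ └─┐ ├─────┐ │ ╷ │
│   │   │↓│↱ → ↓│ │ │ │
├─╴ │ ╶─┘ ╵ ┌─╴ └─┴─┘ │
│   │    ↳ ↑│  ↳ → → B│
└───┴───────┴─────────┘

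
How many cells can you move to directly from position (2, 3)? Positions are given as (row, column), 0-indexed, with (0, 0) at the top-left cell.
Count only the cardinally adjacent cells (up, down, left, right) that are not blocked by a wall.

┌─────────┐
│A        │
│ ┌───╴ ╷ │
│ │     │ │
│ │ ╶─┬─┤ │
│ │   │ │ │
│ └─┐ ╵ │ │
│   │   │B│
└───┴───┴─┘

Checking passable neighbors of (2, 3):
Neighbors: (3, 3)
Count: 1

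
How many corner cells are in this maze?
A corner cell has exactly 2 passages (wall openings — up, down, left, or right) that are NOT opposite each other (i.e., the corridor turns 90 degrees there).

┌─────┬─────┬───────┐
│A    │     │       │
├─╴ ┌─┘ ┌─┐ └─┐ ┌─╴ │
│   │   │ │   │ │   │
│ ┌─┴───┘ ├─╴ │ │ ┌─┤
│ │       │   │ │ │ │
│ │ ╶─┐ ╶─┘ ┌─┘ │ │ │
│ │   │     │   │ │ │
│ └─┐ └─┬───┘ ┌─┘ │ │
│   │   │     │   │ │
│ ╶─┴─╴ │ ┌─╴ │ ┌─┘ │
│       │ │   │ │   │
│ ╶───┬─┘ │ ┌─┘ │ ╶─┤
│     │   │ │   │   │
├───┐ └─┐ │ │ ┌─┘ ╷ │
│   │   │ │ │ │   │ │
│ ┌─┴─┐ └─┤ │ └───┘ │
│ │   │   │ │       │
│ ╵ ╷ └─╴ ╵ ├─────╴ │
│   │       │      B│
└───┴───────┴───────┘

Counting corner cells (2 non-opposite passages):
Total corners: 49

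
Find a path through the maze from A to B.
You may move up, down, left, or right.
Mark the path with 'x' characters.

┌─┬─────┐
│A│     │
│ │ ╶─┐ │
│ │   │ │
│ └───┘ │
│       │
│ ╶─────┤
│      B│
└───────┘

Finding the shortest path through the maze:
Path length: 6 steps
Directions: down → down → down → right → right → right

Solution:

┌─┬─────┐
│A│     │
│ │ ╶─┐ │
│x│   │ │
│ └───┘ │
│x      │
│ ╶─────┤
│x x x B│
└───────┘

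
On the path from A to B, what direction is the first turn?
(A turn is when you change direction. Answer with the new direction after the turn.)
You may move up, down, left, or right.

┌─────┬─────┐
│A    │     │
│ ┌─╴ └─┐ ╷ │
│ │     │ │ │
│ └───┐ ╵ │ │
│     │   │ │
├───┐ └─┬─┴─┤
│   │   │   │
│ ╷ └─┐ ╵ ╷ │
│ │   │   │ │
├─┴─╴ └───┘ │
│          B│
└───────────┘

Directions: down, down, right, right, down, right, down, right, up, right, down, down
First turn direction: right

Solution:

┌─────┬─────┐
│A    │     │
│ ┌─╴ └─┐ ╷ │
│↓│     │ │ │
│ └───┐ ╵ │ │
│↳ → ↓│   │ │
├───┐ └─┬─┴─┤
│   │↳ ↓│↱ ↓│
│ ╷ └─┐ ╵ ╷ │
│ │   │↳ ↑│↓│
├─┴─╴ └───┘ │
│          B│
└───────────┘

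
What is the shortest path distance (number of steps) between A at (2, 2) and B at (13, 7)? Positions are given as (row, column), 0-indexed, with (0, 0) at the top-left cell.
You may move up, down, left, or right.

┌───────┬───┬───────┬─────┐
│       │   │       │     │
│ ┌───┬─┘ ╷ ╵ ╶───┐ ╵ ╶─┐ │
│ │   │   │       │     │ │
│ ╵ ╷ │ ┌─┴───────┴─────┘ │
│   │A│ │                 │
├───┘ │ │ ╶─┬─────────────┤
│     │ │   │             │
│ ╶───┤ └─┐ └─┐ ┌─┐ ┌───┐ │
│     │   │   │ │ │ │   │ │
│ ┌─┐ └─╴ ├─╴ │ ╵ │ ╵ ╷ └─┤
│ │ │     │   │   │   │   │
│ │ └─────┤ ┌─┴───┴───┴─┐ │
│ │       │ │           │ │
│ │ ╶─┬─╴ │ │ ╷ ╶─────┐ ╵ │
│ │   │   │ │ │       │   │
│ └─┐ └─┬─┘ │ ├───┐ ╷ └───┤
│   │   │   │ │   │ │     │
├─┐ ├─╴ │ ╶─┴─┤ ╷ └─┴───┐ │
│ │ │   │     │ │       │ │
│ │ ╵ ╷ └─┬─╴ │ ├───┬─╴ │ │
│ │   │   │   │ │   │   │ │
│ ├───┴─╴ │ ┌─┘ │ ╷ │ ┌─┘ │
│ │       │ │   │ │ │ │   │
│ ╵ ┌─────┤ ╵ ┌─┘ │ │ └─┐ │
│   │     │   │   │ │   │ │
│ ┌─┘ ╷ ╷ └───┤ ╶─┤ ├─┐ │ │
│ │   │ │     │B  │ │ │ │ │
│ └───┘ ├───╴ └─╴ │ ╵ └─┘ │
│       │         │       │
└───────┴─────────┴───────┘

Finding path from (2, 2) to (13, 7):
Path: (2,2) → (3,2) → (3,1) → (3,0) → (4,0) → (5,0) → (6,0) → (7,0) → (8,0) → (8,1) → (9,1) → (10,1) → (10,2) → (9,2) → (9,3) → (10,3) → (10,4) → (11,4) → (11,3) → (11,2) → (11,1) → (12,1) → (12,0) → (13,0) → (14,0) → (14,1) → (14,2) → (14,3) → (13,3) → (12,3) → (12,4) → (13,4) → (13,5) → (13,6) → (14,6) → (14,7) → (14,8) → (13,8) → (13,7)
Distance: 38 steps

Solution:

┌───────┬───┬───────┬─────┐
│       │   │       │     │
│ ┌───┬─┘ ╷ ╵ ╶───┐ ╵ ╶─┐ │
│ │   │   │       │     │ │
│ ╵ ╷ │ ┌─┴───────┴─────┘ │
│   │A│ │                 │
├───┘ │ │ ╶─┬─────────────┤
│↓ ← ↲│ │   │             │
│ ╶───┤ └─┐ └─┐ ┌─┐ ┌───┐ │
│↓    │   │   │ │ │ │   │ │
│ ┌─┐ └─╴ ├─╴ │ ╵ │ ╵ ╷ └─┤
│↓│ │     │   │   │   │   │
│ │ └─────┤ ┌─┴───┴───┴─┐ │
│↓│       │ │           │ │
│ │ ╶─┬─╴ │ │ ╷ ╶─────┐ ╵ │
│↓│   │   │ │ │       │   │
│ └─┐ └─┬─┘ │ ├───┐ ╷ └───┤
│↳ ↓│   │   │ │   │ │     │
├─┐ ├─╴ │ ╶─┴─┤ ╷ └─┴───┐ │
│ │↓│↱ ↓│     │ │       │ │
│ │ ╵ ╷ └─┬─╴ │ ├───┬─╴ │ │
│ │↳ ↑│↳ ↓│   │ │   │   │ │
│ ├───┴─╴ │ ┌─┘ │ ╷ │ ┌─┘ │
│ │↓ ← ← ↲│ │   │ │ │ │   │
│ ╵ ┌─────┤ ╵ ┌─┘ │ │ └─┐ │
│↓ ↲│  ↱ ↓│   │   │ │   │ │
│ ┌─┘ ╷ ╷ └───┤ ╶─┤ ├─┐ │ │
│↓│   │↑│↳ → ↓│B ↰│ │ │ │ │
│ └───┘ ├───╴ └─╴ │ ╵ └─┘ │
│↳ → → ↑│    ↳ → ↑│       │
└───────┴─────────┴───────┘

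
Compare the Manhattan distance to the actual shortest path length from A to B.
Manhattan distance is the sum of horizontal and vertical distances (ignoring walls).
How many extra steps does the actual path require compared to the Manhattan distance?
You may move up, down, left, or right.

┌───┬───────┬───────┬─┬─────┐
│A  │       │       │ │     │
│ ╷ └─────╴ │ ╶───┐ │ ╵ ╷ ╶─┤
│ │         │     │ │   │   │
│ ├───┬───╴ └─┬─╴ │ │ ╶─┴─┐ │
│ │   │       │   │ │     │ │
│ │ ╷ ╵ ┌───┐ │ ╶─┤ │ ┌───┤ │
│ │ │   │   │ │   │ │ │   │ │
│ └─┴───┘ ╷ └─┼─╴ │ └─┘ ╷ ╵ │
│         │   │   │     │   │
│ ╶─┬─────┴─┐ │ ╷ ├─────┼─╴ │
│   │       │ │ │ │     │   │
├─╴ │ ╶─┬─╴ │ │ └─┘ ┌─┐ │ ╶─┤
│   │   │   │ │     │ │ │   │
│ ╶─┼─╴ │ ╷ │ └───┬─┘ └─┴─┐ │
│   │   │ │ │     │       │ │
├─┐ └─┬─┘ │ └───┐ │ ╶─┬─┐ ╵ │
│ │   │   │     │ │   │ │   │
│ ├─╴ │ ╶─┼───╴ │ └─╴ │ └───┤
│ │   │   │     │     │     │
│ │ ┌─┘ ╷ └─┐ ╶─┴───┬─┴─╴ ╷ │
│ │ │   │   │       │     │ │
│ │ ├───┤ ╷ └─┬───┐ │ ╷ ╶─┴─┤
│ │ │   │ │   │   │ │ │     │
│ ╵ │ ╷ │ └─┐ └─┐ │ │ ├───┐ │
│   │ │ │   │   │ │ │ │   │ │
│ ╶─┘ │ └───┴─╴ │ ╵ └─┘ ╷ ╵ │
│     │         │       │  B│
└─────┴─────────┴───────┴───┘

Manhattan distance: |13 - 0| + |13 - 0| = 26
Actual path length: 62
Extra steps: 62 - 26 = 36

Solution:

┌───┬───────┬───────┬─┬─────┐
│A  │       │       │ │     │
│ ╷ └─────╴ │ ╶───┐ │ ╵ ╷ ╶─┤
│↓│         │     │ │   │   │
│ ├───┬───╴ └─┬─╴ │ │ ╶─┴─┐ │
│↓│   │       │   │ │     │ │
│ │ ╷ ╵ ┌───┐ │ ╶─┤ │ ┌───┤ │
│↓│ │   │   │ │   │ │ │   │ │
│ └─┴───┘ ╷ └─┼─╴ │ └─┘ ╷ ╵ │
│↓        │   │   │     │   │
│ ╶─┬─────┴─┐ │ ╷ ├─────┼─╴ │
│↳ ↓│       │ │ │ │     │   │
├─╴ │ ╶─┬─╴ │ │ └─┘ ┌─┐ │ ╶─┤
│↓ ↲│   │↱ ↓│ │     │ │ │   │
│ ╶─┼─╴ │ ╷ │ └───┬─┘ └─┴─┐ │
│↳ ↓│   │↑│↓│     │       │ │
├─┐ └─┬─┘ │ └───┐ │ ╶─┬─┐ ╵ │
│ │↳ ↓│↱ ↑│↳ → ↓│ │   │ │   │
│ ├─╴ │ ╶─┼───╴ │ └─╴ │ └───┤
│ │↓ ↲│↑ ↰│  ↓ ↲│     │     │
│ │ ┌─┘ ╷ └─┐ ╶─┴───┬─┴─╴ ╷ │
│ │↓│   │↑ ↰│↳ → → ↓│     │ │
│ │ ├───┤ ╷ └─┬───┐ │ ╷ ╶─┴─┤
│ │↓│↱ ↓│ │↑ ↰│   │↓│ │     │
│ ╵ │ ╷ │ └─┐ └─┐ │ │ ├───┐ │
│↓ ↲│↑│↓│   │↑ ↰│ │↓│ │↱ ↓│ │
│ ╶─┘ │ └───┴─╴ │ ╵ └─┘ ╷ ╵ │
│↳ → ↑│↳ → → → ↑│  ↳ → ↑│↳ B│
└─────┴─────────┴───────┴───┘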